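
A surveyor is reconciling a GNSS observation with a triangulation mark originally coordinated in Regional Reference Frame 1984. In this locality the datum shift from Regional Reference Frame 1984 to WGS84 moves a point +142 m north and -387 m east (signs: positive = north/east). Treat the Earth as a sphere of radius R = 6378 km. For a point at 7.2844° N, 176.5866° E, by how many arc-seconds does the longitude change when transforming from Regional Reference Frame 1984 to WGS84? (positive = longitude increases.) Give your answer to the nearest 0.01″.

At latitude 7.2844°, cos φ = 0.991929.
One radian of longitude at latitude φ spans R cos φ, so Δλ = ΔE / (R cos φ) = -387.0 / (6378000 × 0.991929) = -6.1171e-05 rad = -12.617″.

Δλ = -12.62″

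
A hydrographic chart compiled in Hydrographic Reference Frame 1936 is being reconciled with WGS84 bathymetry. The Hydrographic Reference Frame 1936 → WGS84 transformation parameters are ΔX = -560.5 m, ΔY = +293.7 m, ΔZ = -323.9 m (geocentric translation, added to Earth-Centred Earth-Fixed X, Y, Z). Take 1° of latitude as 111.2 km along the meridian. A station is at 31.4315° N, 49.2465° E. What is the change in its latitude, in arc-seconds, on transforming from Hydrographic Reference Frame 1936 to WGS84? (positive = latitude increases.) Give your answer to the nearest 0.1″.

sin φ = 0.521479, cos φ = 0.853264, sin λ = 0.757525, cos λ = 0.652806.
North component: ΔN = −sin φ cos λ·ΔX − sin φ sin λ·ΔY + cos φ·ΔZ = −(0.521479)(0.652806)(-560.5) − (0.521479)(0.757525)(293.7) + (0.853264)(-323.9) = -201.59 m.
1° of latitude spans 111200 m, so Δφ = -201.59 / 111200 × 3600 = -6.526″.

Δφ = -6.5″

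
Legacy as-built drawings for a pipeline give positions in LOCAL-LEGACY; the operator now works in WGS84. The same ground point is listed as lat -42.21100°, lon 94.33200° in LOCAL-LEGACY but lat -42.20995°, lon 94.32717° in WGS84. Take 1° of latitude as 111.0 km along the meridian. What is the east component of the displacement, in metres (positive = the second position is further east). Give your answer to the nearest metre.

Δφ = -42.20995° − -42.21100° = +0.00105°; Δλ = 94.32717° − 94.33200° = -0.00483°.
ΔN = Δφ × 111000 = 116.5 m; ΔE = Δλ × 111000 × cos(-42.21100°) = -0.00483 × 111000 × 0.740676 = -397.1 m.

ΔE = -397 m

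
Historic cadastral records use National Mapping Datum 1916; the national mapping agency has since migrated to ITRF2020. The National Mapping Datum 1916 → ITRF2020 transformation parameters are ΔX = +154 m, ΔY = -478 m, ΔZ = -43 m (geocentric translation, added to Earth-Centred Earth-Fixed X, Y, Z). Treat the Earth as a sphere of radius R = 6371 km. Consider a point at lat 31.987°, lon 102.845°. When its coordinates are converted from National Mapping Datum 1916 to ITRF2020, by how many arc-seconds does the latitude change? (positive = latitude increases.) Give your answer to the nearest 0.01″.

Δφ = 7.40″

sin φ = 0.529727, cos φ = 0.848168, sin λ = 0.974975, cos λ = -0.222314.
North component: ΔN = −sin φ cos λ·ΔX − sin φ sin λ·ΔY + cos φ·ΔZ = −(0.529727)(-0.222314)(154) − (0.529727)(0.974975)(-478) + (0.848168)(-43) = 228.54 m.
1° of latitude spans πR/180 = 111195 m, so Δφ = 228.54 / 111195 × 3600 = 7.399″.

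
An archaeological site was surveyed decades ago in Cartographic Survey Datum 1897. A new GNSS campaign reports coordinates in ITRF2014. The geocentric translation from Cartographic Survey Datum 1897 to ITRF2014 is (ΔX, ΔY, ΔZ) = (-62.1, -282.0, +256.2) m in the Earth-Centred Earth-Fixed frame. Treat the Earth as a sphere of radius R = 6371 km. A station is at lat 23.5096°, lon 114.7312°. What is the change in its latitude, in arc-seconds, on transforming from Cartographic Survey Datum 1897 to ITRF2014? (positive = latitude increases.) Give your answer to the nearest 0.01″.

sin φ = 0.398903, cos φ = 0.916993, sin λ = 0.908280, cos λ = -0.418362.
North component: ΔN = −sin φ cos λ·ΔX − sin φ sin λ·ΔY + cos φ·ΔZ = −(0.398903)(-0.418362)(-62.1) − (0.398903)(0.908280)(-282.0) + (0.916993)(256.2) = 326.74 m.
1° of latitude spans πR/180 = 111195 m, so Δφ = 326.74 / 111195 × 3600 = 10.578″.

Δφ = 10.58″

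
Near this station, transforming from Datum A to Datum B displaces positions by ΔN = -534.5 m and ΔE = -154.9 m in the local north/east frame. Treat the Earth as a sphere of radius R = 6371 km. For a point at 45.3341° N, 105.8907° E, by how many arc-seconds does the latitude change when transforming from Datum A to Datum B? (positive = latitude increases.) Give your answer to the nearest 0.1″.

Δφ = -17.3″

On a sphere of radius R, 1 rad of latitude = R, so Δφ = ΔN / R = -534.5 / 6371000 = -8.3896e-05 rad = -17.305″.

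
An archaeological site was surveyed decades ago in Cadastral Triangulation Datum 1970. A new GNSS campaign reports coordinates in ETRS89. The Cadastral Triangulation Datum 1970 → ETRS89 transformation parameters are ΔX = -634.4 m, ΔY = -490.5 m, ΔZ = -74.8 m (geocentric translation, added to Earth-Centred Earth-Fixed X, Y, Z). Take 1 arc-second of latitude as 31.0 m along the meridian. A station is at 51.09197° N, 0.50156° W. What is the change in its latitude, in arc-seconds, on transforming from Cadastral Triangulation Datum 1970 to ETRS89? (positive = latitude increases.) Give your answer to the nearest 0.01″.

sin φ = 0.778155, cos φ = 0.628072, sin λ = -0.008754, cos λ = 0.999962.
North component: ΔN = −sin φ cos λ·ΔX − sin φ sin λ·ΔY + cos φ·ΔZ = −(0.778155)(0.999962)(-634.4) − (0.778155)(-0.008754)(-490.5) + (0.628072)(-74.8) = 443.32 m.
1° of latitude spans 3600 × 31.00 = 111600 m, so Δφ = 443.32 / 111600 × 3600 = 14.301″.

Δφ = 14.30″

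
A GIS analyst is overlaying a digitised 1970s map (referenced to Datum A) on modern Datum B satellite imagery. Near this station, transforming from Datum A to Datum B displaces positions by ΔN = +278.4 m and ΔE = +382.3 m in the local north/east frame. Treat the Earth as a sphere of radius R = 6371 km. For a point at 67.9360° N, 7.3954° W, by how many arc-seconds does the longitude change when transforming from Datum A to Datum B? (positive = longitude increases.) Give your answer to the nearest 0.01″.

At latitude 67.9360°, cos φ = 0.375642.
One radian of longitude at latitude φ spans R cos φ, so Δλ = ΔE / (R cos φ) = 382.3 / (6371000 × 0.375642) = 1.5974e-04 rad = 32.949″.

Δλ = 32.95″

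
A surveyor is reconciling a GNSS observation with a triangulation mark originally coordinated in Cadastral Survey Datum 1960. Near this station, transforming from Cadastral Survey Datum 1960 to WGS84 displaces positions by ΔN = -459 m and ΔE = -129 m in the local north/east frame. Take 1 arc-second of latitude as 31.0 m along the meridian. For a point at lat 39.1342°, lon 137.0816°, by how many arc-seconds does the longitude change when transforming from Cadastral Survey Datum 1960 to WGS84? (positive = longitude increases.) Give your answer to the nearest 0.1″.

Δλ = -5.4″

At latitude 39.1342°, cos φ = 0.775670.
1″ of longitude at this latitude = 31.00 × cos φ = 24.0458 m, so Δλ = -129.0 / 24.0458 = -5.365″.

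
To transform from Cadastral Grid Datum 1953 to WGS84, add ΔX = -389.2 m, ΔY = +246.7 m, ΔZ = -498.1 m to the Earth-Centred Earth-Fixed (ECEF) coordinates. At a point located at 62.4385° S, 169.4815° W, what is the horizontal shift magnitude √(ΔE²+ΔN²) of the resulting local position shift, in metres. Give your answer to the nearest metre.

321 m

The local east axis at (φ, λ) is (−sin λ, cos λ, 0), so ΔE = −sin(-169.4815°)·(-389.2) + cos(-169.4815°)·246.7 = -313.60 m.
The local north axis is (−sin φ cos λ, −sin φ sin λ, cos φ), giving ΔN = 339.234 − 39.925 − 230.471 = 68.84 m.
Horizontal magnitude = √(ΔE² + ΔN²) = √((-313.60)² + 68.84²) = 321.07 m.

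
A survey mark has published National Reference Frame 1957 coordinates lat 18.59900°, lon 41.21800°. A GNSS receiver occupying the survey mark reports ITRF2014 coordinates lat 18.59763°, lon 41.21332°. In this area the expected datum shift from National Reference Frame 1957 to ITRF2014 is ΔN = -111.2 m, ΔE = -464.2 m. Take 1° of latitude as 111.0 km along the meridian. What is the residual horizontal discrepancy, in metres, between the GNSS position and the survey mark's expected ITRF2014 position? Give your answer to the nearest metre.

Observed coordinate differences: Δφ = -0.00137°, Δλ = -0.00468°.
Converting to metres (1° lat = 111000 m, cos φ = 0.947774): observed ΔN = -152.1 m, observed ΔE = -492.3 m.
Subtracting the expected shift leaves a residual of -152.1 − (-111.2) = -40.9 m north and -492.3 − (-464.2) = -28.1 m east.
Residual distance = √((-40.9)² + (-28.1)²) = 49.6 m.

50 m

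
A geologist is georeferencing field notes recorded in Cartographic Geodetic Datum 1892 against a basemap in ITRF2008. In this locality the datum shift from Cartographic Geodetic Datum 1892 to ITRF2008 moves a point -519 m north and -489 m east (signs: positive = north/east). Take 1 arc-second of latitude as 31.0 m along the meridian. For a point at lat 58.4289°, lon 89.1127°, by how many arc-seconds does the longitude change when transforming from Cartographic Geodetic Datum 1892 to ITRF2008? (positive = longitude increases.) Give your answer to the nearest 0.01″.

Δλ = -30.13″

At latitude 58.4289°, cos φ = 0.523556.
1″ of longitude at this latitude = 31.00 × cos φ = 16.2302 m, so Δλ = -489.0 / 16.2302 = -30.129″.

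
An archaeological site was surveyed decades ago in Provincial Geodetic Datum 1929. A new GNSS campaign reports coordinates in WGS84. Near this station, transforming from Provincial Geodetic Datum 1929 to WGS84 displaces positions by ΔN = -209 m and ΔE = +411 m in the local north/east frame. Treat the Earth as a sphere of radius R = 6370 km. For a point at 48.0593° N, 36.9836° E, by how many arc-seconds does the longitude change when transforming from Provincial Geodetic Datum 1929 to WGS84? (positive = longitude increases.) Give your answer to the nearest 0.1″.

Δλ = 19.9″

At latitude 48.0593°, cos φ = 0.668361.
One radian of longitude at latitude φ spans R cos φ, so Δλ = ΔE / (R cos φ) = 411.0 / (6370000 × 0.668361) = 9.6536e-05 rad = 19.912″.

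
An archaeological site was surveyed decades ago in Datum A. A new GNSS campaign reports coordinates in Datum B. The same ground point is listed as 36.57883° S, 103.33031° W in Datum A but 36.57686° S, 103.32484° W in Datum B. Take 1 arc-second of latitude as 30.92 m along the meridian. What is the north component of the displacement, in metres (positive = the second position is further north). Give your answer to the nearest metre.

Δφ = -36.57686° − -36.57883° = +0.00197°; Δλ = -103.32484° − -103.33031° = +0.00547°.
1° of latitude = 3600 × 30.92 = 111312 m.
ΔN = Δφ × 111312 = 219.3 m; ΔE = Δλ × 111312 × cos(-36.57883°) = +0.00547 × 111312 × 0.803038 = 489.0 m.

ΔN = 219 m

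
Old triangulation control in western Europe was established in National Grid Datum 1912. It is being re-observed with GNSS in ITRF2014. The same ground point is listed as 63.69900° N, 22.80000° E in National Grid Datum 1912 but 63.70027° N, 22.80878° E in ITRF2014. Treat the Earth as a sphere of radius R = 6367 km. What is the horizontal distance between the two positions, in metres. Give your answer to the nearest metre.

Δφ = 63.70027° − 63.69900° = +0.00127°; Δλ = 22.80878° − 22.80000° = +0.00878°.
1° along a meridian = πR/180 = 111125 m.
ΔN = Δφ × 111125 = 141.1 m; ΔE = Δλ × 111125 × cos(63.69900°) = +0.00878 × 111125 × 0.443087 = 432.3 m.
Distance = √(ΔE² + ΔN²) = √(432.3² + 141.1²) = 454.8 m.

455 m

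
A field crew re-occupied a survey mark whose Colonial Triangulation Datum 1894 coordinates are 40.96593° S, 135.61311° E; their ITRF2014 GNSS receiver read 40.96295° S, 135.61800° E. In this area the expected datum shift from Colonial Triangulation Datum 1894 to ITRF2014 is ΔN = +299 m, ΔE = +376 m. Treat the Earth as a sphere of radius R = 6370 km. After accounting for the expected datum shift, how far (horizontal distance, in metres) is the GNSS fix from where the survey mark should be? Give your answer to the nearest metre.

Observed coordinate differences: Δφ = +0.00298°, Δλ = +0.00489°.
Converting to metres (1° lat = 111177 m, cos φ = 0.755100): observed ΔN = 331.3 m, observed ΔE = 410.5 m.
Subtracting the expected shift leaves a residual of 331.3 − (299) = 32.3 m north and 410.5 − (376) = 34.5 m east.
Residual distance = √(32.3² + 34.5²) = 47.3 m.

47 m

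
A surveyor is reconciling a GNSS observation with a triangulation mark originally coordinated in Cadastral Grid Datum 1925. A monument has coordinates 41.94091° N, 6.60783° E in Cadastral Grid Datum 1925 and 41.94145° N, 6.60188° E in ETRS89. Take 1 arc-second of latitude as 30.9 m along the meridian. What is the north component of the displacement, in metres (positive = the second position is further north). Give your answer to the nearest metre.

ΔN = 60 m

Δφ = 41.94145° − 41.94091° = +0.00054°; Δλ = 6.60188° − 6.60783° = -0.00595°.
1° of latitude = 3600 × 30.90 = 111240 m.
ΔN = Δφ × 111240 = 60.1 m; ΔE = Δλ × 111240 × cos(41.94091°) = -0.00595 × 111240 × 0.743835 = -492.3 m.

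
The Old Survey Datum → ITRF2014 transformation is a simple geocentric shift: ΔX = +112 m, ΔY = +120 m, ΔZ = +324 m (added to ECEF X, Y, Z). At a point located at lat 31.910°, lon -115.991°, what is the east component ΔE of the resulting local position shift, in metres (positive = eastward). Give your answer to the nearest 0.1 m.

At φ = 31.910°, λ = -115.991°: sin φ = 0.528587, cos φ = 0.848879, sin λ = -0.898863, cos λ = -0.438230.
ΔE = −sin λ·ΔX + cos λ·ΔY = −(-0.898863)·(112) + (-0.438230)·(120) = 48.09 m.

ΔE = 48.1 m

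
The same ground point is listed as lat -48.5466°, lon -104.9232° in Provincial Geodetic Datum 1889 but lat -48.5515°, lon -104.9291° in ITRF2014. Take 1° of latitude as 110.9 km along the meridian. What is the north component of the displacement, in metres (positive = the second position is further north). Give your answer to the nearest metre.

ΔN = -543 m

Δφ = -48.5515° − -48.5466° = -0.0049°; Δλ = -104.9291° − -104.9232° = -0.0059°.
ΔN = Δφ × 110900 = -543.4 m; ΔE = Δλ × 110900 × cos(-48.5466°) = -0.0059 × 110900 × 0.662011 = -433.2 m.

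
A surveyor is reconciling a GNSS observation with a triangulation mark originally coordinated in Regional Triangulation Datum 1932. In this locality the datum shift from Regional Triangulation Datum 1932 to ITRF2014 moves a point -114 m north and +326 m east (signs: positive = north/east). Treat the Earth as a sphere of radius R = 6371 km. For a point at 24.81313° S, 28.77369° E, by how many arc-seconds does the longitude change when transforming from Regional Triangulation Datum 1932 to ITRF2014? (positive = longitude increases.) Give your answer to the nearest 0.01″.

At latitude -24.81313°, cos φ = 0.907681.
One radian of longitude at latitude φ spans R cos φ, so Δλ = ΔE / (R cos φ) = 326.0 / (6371000 × 0.907681) = 5.6374e-05 rad = 11.628″.

Δλ = 11.63″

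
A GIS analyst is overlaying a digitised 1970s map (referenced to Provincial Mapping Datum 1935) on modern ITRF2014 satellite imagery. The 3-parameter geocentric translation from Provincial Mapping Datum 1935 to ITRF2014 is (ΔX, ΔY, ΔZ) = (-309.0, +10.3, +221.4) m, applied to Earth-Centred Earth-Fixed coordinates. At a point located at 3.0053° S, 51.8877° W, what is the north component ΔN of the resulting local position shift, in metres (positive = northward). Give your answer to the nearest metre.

ΔN = 211 m

At φ = -3.0053°, λ = -51.8877°: sin φ = -0.052428, cos φ = 0.998625, sin λ = -0.786803, cos λ = 0.617205.
ΔN = −sin φ cos λ·ΔX − sin φ sin λ·ΔY + cos φ·ΔZ = −(-0.052428)(0.617205)(-309.0) − (-0.052428)(-0.786803)(10.3) + (0.998625)(221.4) = 210.67 m.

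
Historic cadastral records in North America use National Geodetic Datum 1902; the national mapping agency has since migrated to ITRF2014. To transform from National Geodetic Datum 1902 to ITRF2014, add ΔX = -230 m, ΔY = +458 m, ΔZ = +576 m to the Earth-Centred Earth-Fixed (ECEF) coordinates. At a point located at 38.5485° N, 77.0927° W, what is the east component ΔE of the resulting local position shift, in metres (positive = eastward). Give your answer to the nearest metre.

At φ = 38.5485°, λ = -77.0927°: sin φ = 0.623177, cos φ = 0.782081, sin λ = -0.974733, cos λ = 0.223374.
ΔE = −sin λ·ΔX + cos λ·ΔY = −(-0.974733)·(-230) + (0.223374)·(458) = -121.88 m.

ΔE = -122 m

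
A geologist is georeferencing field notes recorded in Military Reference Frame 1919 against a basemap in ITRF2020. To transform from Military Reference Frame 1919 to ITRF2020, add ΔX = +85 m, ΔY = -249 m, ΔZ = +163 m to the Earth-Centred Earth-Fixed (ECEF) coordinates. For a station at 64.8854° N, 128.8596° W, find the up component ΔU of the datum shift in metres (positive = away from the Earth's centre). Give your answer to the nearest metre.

At φ = 64.8854°, λ = -128.8596°: sin φ = 0.905461, cos φ = 0.424430, sin λ = -0.778686, cos λ = -0.627414.
ΔU = cos φ cos λ·ΔX + cos φ sin λ·ΔY + sin φ·ΔZ = (0.424430)(-0.627414)(85) + (0.424430)(-0.778686)(-249) + (0.905461)(163) = 207.25 m.

ΔU = 207 m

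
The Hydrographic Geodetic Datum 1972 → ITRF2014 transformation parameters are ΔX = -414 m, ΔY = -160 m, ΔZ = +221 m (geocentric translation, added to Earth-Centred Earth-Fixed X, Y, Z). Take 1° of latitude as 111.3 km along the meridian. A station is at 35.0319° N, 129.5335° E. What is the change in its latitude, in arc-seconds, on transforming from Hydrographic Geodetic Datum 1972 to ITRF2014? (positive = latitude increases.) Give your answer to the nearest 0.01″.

sin φ = 0.574032, cos φ = 0.818833, sin λ = 0.771253, cos λ = -0.636529.
North component: ΔN = −sin φ cos λ·ΔX − sin φ sin λ·ΔY + cos φ·ΔZ = −(0.574032)(-0.636529)(-414) − (0.574032)(0.771253)(-160) + (0.818833)(221) = 100.53 m.
1° of latitude spans 111300 m, so Δφ = 100.53 / 111300 × 3600 = 3.252″.

Δφ = 3.25″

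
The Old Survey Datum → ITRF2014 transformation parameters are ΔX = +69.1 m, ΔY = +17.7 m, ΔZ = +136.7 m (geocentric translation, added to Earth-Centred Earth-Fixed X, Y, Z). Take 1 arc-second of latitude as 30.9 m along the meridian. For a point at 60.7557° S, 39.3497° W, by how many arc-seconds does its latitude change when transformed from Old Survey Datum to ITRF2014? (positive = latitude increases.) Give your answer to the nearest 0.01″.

Δφ = 3.35″

sin φ = -0.872545, cos φ = 0.488534, sin λ = -0.634052, cos λ = 0.773291.
North component: ΔN = −sin φ cos λ·ΔX − sin φ sin λ·ΔY + cos φ·ΔZ = −(-0.872545)(0.773291)(69.1) − (-0.872545)(-0.634052)(17.7) + (0.488534)(136.7) = 103.61 m.
1° of latitude spans 3600 × 30.90 = 111240 m, so Δφ = 103.61 / 111240 × 3600 = 3.353″.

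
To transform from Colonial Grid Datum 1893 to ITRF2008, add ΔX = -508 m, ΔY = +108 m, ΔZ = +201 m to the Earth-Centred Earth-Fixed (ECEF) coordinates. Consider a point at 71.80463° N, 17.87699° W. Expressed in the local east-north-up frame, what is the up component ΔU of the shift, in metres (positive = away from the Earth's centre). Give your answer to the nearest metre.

ΔU = 30 m

The local up (radial) axis is (cos φ cos λ, cos φ sin λ, sin φ), giving ΔU = -150.968 − 10.352 + 190.949 = 29.63 m.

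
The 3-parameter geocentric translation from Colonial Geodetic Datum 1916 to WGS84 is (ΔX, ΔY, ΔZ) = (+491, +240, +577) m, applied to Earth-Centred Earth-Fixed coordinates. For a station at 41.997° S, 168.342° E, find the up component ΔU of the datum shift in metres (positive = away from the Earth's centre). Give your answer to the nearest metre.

At φ = -41.997°, λ = 168.342°: sin φ = -0.669092, cos φ = 0.743180, sin λ = 0.202069, cos λ = -0.979371.
ΔU = cos φ cos λ·ΔX + cos φ sin λ·ΔY + sin φ·ΔZ = (0.743180)(-0.979371)(491) + (0.743180)(0.202069)(240) + (-0.669092)(577) = -707.40 m.

ΔU = -707 m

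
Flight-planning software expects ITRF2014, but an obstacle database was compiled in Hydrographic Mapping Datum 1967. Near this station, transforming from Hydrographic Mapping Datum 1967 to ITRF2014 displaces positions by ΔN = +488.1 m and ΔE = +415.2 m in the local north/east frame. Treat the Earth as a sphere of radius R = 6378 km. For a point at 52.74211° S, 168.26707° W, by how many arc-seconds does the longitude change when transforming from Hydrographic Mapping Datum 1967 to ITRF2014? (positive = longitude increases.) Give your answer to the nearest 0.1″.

Δλ = 22.2″

At latitude -52.74211°, cos φ = 0.605404.
One radian of longitude at latitude φ spans R cos φ, so Δλ = ΔE / (R cos φ) = 415.2 / (6378000 × 0.605404) = 1.0753e-04 rad = 22.180″.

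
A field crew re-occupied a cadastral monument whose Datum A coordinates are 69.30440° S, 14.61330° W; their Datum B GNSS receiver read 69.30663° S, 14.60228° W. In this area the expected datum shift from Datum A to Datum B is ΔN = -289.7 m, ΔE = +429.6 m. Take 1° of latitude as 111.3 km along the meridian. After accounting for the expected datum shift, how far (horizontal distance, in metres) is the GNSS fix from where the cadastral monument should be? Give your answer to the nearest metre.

42 m

Observed coordinate differences: Δφ = -0.00223°, Δλ = +0.01102°.
Converting to metres (1° lat = 111300 m, cos φ = 0.353403): observed ΔN = -248.2 m, observed ΔE = 433.5 m.
Subtracting the expected shift leaves a residual of -248.2 − (-289.7) = 41.5 m north and 433.5 − (429.6) = 3.9 m east.
Residual distance = √(41.5² + 3.9²) = 41.7 m.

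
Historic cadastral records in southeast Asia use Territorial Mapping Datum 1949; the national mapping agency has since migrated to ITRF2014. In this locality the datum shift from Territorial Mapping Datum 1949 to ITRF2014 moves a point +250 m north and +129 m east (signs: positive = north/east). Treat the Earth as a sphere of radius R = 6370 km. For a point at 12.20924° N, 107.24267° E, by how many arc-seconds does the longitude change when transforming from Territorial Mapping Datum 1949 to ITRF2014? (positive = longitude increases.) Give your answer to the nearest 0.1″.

Δλ = 4.3″

At latitude 12.20924°, cos φ = 0.977382.
One radian of longitude at latitude φ spans R cos φ, so Δλ = ΔE / (R cos φ) = 129.0 / (6370000 × 0.977382) = 2.0720e-05 rad = 4.274″.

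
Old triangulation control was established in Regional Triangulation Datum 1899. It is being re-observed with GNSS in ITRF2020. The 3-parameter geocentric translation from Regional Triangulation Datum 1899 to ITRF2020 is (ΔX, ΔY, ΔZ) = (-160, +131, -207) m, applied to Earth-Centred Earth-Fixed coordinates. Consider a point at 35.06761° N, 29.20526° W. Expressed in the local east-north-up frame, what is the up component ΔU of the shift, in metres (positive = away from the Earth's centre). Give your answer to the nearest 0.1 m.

At φ = 35.06761°, λ = -29.20526°: sin φ = 0.574543, cos φ = 0.818475, sin λ = -0.487940, cos λ = 0.872877.
ΔU = cos φ cos λ·ΔX + cos φ sin λ·ΔY + sin φ·ΔZ = (0.818475)(0.872877)(-160) + (0.818475)(-0.487940)(131) + (0.574543)(-207) = -285.56 m.

ΔU = -285.6 m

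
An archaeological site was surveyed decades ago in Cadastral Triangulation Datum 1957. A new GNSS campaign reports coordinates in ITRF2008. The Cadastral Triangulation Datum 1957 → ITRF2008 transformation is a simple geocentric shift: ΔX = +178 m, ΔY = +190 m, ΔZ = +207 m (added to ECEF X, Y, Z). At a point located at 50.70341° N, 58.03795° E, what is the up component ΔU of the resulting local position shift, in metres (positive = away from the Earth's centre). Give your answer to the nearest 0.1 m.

At φ = 50.70341°, λ = 58.03795°: sin φ = 0.773878, cos φ = 0.633335, sin λ = 0.848399, cos λ = 0.529357.
ΔU = cos φ cos λ·ΔX + cos φ sin λ·ΔY + sin φ·ΔZ = (0.633335)(0.529357)(178) + (0.633335)(0.848399)(190) + (0.773878)(207) = 321.96 m.

ΔU = 322.0 m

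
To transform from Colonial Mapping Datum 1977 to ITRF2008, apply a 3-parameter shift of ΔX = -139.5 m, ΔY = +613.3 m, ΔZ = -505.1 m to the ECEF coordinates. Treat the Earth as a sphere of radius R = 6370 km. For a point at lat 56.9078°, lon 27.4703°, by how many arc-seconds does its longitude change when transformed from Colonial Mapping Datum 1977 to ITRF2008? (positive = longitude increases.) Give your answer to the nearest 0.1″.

sin φ = 0.837793, cos φ = 0.545988, sin λ = 0.461289, cos λ = 0.887250.
East component: ΔE = −sin λ·ΔX + cos λ·ΔY = −(0.461289)(-139.5) + (0.887250)(613.3) = 608.50 m.
1° of latitude spans πR/180 = 111177 m; at latitude φ, 1° of longitude spans that × cos φ = 60701.6 m, so Δλ = 608.50 / 60701.6 × 3600 = 36.088″.

Δλ = 36.1″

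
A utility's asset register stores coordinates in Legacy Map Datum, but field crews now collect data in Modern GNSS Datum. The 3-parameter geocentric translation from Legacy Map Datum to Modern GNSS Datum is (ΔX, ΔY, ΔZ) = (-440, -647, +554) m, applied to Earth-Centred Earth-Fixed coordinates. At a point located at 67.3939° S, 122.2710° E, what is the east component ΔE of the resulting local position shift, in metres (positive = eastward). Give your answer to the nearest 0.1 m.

The local east axis at (φ, λ) is (−sin λ, cos λ, 0), so ΔE = −sin(122.2710°)·(-440) + cos(122.2710°)·(-647) = 717.48 m.

ΔE = 717.5 m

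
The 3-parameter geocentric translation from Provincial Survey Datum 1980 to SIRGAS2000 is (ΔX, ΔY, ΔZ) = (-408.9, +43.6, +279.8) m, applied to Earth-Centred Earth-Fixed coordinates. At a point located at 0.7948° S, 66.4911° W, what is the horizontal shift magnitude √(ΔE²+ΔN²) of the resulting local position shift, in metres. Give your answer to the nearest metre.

At φ = -0.7948°, λ = -66.4911°: sin φ = -0.013871, cos φ = 0.999904, sin λ = -0.916998, cos λ = 0.398892.
ΔE = −sin λ·ΔX + cos λ·ΔY = −(-0.916998)·(-408.9) + (0.398892)·(43.6) = -357.57 m.
ΔN = −sin φ cos λ·ΔX − sin φ sin λ·ΔY + cos φ·ΔZ = −(-0.013871)(0.398892)(-408.9) − (-0.013871)(-0.916998)(43.6) + (0.999904)(279.8) = 276.96 m.
Horizontal magnitude = √(ΔE² + ΔN²) = √((-357.57)² + 276.96²) = 452.28 m.

452 m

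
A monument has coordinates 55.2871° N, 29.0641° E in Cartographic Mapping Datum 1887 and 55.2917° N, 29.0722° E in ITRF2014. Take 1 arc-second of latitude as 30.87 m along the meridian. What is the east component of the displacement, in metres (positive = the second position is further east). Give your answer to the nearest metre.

Δφ = 55.2917° − 55.2871° = +0.0046°; Δλ = 29.0722° − 29.0641° = +0.0081°.
1° of latitude = 3600 × 30.87 = 111132 m.
ΔN = Δφ × 111132 = 511.2 m; ΔE = Δλ × 111132 × cos(55.2871°) = +0.0081 × 111132 × 0.569465 = 512.6 m.

ΔE = 513 m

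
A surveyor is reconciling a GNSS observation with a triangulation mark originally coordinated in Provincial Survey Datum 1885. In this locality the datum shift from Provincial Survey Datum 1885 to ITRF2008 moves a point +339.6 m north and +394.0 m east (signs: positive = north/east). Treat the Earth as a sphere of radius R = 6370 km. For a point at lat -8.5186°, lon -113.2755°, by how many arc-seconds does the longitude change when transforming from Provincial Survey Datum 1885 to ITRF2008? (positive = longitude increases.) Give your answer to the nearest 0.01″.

At latitude -8.5186°, cos φ = 0.988968.
One radian of longitude at latitude φ spans R cos φ, so Δλ = ΔE / (R cos φ) = 394.0 / (6370000 × 0.988968) = 6.2542e-05 rad = 12.900″.

Δλ = 12.90″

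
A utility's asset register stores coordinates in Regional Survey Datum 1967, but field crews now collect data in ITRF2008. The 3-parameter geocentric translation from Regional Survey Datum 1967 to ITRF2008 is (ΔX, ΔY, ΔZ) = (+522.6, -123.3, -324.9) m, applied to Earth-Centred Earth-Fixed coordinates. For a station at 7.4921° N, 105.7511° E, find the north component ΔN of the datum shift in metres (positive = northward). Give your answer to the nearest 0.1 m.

ΔN = -288.2 m

The local north axis is (−sin φ cos λ, −sin φ sin λ, cos φ), giving ΔN = 18.498 + 15.473 − 322.126 = -288.16 m.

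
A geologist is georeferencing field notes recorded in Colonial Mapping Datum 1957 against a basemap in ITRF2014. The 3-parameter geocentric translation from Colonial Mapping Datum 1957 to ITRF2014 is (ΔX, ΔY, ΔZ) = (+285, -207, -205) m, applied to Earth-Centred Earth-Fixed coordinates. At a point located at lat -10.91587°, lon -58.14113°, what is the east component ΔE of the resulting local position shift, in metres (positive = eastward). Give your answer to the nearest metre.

ΔE = 133 m

The local east axis at (φ, λ) is (−sin λ, cos λ, 0), so ΔE = −sin(-58.14113°)·285 + cos(-58.14113°)·(-207) = 132.80 m.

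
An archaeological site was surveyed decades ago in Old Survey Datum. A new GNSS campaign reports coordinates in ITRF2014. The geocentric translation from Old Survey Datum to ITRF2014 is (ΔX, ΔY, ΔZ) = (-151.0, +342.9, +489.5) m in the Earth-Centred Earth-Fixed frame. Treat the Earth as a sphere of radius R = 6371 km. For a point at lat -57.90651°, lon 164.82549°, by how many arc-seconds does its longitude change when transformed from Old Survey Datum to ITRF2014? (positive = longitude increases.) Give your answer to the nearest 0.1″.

Δλ = -17.8″

sin φ = -0.847182, cos φ = 0.531302, sin λ = 0.261760, cos λ = -0.965133.
East component: ΔE = −sin λ·ΔX + cos λ·ΔY = −(0.261760)(-151.0) + (-0.965133)(342.9) = -291.42 m.
1° of latitude spans πR/180 = 111195 m; at latitude φ, 1° of longitude spans that × cos φ = 59078.1 m, so Δλ = -291.42 / 59078.1 × 3600 = -17.758″.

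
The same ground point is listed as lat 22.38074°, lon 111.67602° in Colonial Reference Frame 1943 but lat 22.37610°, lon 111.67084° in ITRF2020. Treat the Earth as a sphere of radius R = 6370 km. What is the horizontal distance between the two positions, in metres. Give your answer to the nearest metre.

Δφ = 22.37610° − 22.38074° = -0.00464°; Δλ = 111.67084° − 111.67602° = -0.00518°.
1° along a meridian = πR/180 = 111177 m.
ΔN = Δφ × 111177 = -515.9 m; ΔE = Δλ × 111177 × cos(22.38074°) = -0.00518 × 111177 × 0.924674 = -532.5 m.
Distance = √(ΔE² + ΔN²) = √((-532.5)² + (-515.9)²) = 741.4 m.

741 m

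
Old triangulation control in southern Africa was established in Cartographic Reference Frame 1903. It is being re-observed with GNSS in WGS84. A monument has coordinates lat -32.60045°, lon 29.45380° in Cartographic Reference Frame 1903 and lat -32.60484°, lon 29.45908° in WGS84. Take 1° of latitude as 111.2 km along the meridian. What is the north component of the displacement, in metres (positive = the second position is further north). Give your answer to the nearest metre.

ΔN = -488 m

Δφ = -32.60484° − -32.60045° = -0.00439°; Δλ = 29.45908° − 29.45380° = +0.00528°.
ΔN = Δφ × 111200 = -488.2 m; ΔE = Δλ × 111200 × cos(-32.60045°) = +0.00528 × 111200 × 0.842448 = 494.6 m.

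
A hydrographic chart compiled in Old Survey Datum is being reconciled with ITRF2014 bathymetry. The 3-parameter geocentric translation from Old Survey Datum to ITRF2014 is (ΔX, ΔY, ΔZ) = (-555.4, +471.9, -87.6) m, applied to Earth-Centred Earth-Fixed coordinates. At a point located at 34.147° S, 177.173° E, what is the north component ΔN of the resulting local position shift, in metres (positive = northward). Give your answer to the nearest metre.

ΔN = 252 m

The local north axis is (−sin φ cos λ, −sin φ sin λ, cos φ), giving ΔN = 311.377 + 13.064 − 72.498 = 251.94 m.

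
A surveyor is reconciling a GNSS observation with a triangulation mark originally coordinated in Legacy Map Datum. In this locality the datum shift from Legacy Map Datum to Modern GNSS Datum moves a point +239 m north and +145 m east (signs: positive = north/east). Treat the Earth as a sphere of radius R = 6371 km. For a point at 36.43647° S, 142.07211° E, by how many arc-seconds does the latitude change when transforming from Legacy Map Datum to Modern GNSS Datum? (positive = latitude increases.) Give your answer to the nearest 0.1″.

Δφ = 7.7″

On a sphere of radius R, 1 rad of latitude = R, so Δφ = ΔN / R = 239.0 / 6371000 = 3.7514e-05 rad = 7.738″.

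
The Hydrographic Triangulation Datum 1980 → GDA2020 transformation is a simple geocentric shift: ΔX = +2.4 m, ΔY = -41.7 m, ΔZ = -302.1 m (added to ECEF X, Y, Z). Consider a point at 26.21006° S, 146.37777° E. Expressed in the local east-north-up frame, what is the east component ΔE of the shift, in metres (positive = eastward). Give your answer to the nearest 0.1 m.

The local east axis at (φ, λ) is (−sin λ, cos λ, 0), so ΔE = −sin(146.37777°)·2.4 + cos(146.37777°)·(-41.7) = 33.39 m.

ΔE = 33.4 m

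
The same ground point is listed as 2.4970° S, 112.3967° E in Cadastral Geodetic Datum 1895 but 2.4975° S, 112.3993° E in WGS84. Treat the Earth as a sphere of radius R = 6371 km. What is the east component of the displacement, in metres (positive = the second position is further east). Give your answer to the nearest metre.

ΔE = 289 m

Δφ = -2.4975° − -2.4970° = -0.0005°; Δλ = 112.3993° − 112.3967° = +0.0026°.
1° along a meridian = πR/180 = 111195 m.
ΔN = Δφ × 111195 = -55.6 m; ΔE = Δλ × 111195 × cos(-2.4970°) = +0.0026 × 111195 × 0.999051 = 288.8 m.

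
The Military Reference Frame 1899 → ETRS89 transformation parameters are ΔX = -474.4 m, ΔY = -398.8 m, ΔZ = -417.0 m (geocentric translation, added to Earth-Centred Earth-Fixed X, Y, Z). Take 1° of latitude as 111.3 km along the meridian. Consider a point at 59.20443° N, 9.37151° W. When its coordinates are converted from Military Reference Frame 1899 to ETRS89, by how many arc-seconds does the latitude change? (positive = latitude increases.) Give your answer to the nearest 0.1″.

Δφ = 4.3″

sin φ = 0.858999, cos φ = 0.511976, sin λ = -0.162835, cos λ = 0.986653.
North component: ΔN = −sin φ cos λ·ΔX − sin φ sin λ·ΔY + cos φ·ΔZ = −(0.858999)(0.986653)(-474.4) − (0.858999)(-0.162835)(-398.8) + (0.511976)(-417.0) = 132.79 m.
1° of latitude spans 111300 m, so Δφ = 132.79 / 111300 × 3600 = 4.295″.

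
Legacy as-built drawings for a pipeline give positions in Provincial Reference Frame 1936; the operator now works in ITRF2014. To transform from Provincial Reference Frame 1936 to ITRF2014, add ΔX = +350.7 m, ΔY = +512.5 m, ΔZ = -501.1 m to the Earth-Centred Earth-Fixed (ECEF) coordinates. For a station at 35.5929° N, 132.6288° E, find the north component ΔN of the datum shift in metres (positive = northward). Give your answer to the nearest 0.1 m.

At φ = 35.5929°, λ = 132.6288°: sin φ = 0.582022, cos φ = 0.813173, sin λ = 0.735757, cos λ = -0.677246.
ΔN = −sin φ cos λ·ΔX − sin φ sin λ·ΔY + cos φ·ΔZ = −(0.582022)(-0.677246)(350.7) − (0.582022)(0.735757)(512.5) + (0.813173)(-501.1) = -488.71 m.

ΔN = -488.7 m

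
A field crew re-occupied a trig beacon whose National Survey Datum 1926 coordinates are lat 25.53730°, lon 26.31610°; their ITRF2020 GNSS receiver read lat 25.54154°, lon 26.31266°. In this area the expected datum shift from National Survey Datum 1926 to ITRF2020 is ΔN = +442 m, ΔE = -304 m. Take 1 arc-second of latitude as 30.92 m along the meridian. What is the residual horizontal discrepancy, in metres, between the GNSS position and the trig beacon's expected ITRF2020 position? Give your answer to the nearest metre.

51 m

Observed coordinate differences: Δφ = +0.00424°, Δλ = -0.00344°.
Converting to metres (1° lat = 111312 m, cos φ = 0.902305): observed ΔN = 472.0 m, observed ΔE = -345.5 m.
Subtracting the expected shift leaves a residual of 472.0 − (442) = 30.0 m north and -345.5 − (-304) = -41.5 m east.
Residual distance = √(30.0² + (-41.5)²) = 51.2 m.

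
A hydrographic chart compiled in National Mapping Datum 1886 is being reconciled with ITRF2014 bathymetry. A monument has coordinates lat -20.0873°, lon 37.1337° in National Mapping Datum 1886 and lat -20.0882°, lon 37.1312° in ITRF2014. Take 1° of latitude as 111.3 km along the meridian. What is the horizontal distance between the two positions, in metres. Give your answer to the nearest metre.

280 m

Δφ = -20.0882° − -20.0873° = -0.0009°; Δλ = 37.1312° − 37.1337° = -0.0025°.
ΔN = Δφ × 111300 = -100.2 m; ΔE = Δλ × 111300 × cos(-20.0873°) = -0.0025 × 111300 × 0.939170 = -261.3 m.
Distance = √(ΔE² + ΔN²) = √((-261.3)² + (-100.2)²) = 279.9 m.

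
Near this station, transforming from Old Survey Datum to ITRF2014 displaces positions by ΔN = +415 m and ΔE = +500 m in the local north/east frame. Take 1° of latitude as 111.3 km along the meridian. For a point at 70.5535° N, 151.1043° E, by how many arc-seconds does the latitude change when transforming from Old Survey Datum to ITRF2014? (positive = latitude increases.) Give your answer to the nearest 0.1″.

Δφ = 13.4″

1° of latitude = 111.3 km, so Δφ = 415.0 / 111300 = 0.0037287° = 13.423″.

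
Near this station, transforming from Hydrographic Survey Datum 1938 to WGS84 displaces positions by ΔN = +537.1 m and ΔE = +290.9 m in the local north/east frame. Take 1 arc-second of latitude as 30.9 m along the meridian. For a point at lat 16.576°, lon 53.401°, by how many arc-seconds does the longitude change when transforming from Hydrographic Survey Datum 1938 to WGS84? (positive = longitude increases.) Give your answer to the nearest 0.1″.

At latitude 16.576°, cos φ = 0.958442.
1″ of longitude at this latitude = 30.90 × cos φ = 29.6159 m, so Δλ = 290.9 / 29.6159 = 9.822″.

Δλ = 9.8″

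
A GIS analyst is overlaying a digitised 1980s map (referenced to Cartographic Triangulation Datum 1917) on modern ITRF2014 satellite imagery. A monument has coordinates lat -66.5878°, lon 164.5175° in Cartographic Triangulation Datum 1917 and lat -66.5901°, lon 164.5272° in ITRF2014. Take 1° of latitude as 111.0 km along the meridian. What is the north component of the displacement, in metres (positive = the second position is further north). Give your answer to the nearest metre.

ΔN = -255 m

Δφ = -66.5901° − -66.5878° = -0.0023°; Δλ = 164.5272° − 164.5175° = +0.0097°.
ΔN = Δφ × 111000 = -255.3 m; ΔE = Δλ × 111000 × cos(-66.5878°) = +0.0097 × 111000 × 0.397343 = 427.8 m.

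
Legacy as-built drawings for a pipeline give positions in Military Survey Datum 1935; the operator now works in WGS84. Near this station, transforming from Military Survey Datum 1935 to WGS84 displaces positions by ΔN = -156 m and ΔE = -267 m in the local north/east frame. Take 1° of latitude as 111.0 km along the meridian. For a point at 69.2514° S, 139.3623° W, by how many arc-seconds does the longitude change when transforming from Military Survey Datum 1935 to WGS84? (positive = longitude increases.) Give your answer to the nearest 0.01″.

At latitude -69.2514°, cos φ = 0.354268.
1° of longitude at this latitude = 111.0 × cos φ = 39.32 km, so Δλ = -267.0 / 39323.8 = -0.0067898° = -24.443″.

Δλ = -24.44″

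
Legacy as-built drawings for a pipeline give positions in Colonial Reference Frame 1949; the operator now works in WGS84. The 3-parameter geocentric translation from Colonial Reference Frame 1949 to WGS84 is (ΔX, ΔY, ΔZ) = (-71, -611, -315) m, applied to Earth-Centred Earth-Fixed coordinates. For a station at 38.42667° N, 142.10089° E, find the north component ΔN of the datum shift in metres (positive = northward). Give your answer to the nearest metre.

ΔN = -48 m

The local north axis is (−sin φ cos λ, −sin φ sin λ, cos φ), giving ΔN = -34.821 + 233.267 − 246.772 = -48.33 m.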